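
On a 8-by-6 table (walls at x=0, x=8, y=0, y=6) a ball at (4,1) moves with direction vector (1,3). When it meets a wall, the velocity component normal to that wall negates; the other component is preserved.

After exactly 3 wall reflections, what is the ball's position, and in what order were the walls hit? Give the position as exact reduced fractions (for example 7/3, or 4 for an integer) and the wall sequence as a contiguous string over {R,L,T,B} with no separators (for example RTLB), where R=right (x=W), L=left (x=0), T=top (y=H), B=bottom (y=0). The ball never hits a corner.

Final position: (8,1)
Wall sequence: TBR

1. t=5/3 → T at (17/3,6); v=(1,-3)
2. t=2 → B at (23/3,0); v=(1,3)
3. t=1/3 → R at (8,1); v=(-1,3)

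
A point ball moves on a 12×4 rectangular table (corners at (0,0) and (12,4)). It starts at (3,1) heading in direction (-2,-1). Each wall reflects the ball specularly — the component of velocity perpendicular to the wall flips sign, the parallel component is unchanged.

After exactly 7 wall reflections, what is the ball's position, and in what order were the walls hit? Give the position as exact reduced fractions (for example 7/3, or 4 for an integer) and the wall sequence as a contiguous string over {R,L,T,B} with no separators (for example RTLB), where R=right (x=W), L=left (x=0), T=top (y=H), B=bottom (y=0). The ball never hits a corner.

1. t=1 → B at (1,0); v=(-2,1)
2. t=1/2 → L at (0,1/2); v=(2,1)
3. t=7/2 → T at (7,4); v=(2,-1)
4. t=5/2 → R at (12,3/2); v=(-2,-1)
5. t=3/2 → B at (9,0); v=(-2,1)
6. t=4 → T at (1,4); v=(-2,-1)
7. t=1/2 → L at (0,7/2); v=(2,-1)

Final position: (0,7/2)
Wall sequence: BLTRBTL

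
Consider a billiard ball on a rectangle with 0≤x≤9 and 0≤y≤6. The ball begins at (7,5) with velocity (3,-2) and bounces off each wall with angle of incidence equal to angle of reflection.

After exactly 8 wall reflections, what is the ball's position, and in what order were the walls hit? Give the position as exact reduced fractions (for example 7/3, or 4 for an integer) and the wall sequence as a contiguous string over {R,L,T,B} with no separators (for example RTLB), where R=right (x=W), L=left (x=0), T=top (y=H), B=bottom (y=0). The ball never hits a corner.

1. t=2/3 → R at (9,11/3); v=(-3,-2)
2. t=11/6 → B at (7/2,0); v=(-3,2)
3. t=7/6 → L at (0,7/3); v=(3,2)
4. t=11/6 → T at (11/2,6); v=(3,-2)
5. t=7/6 → R at (9,11/3); v=(-3,-2)
6. t=11/6 → B at (7/2,0); v=(-3,2)
7. t=7/6 → L at (0,7/3); v=(3,2)
8. t=11/6 → T at (11/2,6); v=(3,-2)

Final position: (11/2,6)
Wall sequence: RBLTRBLT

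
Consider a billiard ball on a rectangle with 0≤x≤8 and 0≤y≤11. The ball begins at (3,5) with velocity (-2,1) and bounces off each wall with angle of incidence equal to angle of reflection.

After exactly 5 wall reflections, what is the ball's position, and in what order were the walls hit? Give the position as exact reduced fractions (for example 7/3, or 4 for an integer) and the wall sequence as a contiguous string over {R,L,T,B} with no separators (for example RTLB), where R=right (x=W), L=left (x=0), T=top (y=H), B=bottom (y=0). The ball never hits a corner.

Final position: (8,7/2)
Wall sequence: LRTLR

1. t=3/2 → L at (0,13/2); v=(2,1)
2. t=4 → R at (8,21/2); v=(-2,1)
3. t=1/2 → T at (7,11); v=(-2,-1)
4. t=7/2 → L at (0,15/2); v=(2,-1)
5. t=4 → R at (8,7/2); v=(-2,-1)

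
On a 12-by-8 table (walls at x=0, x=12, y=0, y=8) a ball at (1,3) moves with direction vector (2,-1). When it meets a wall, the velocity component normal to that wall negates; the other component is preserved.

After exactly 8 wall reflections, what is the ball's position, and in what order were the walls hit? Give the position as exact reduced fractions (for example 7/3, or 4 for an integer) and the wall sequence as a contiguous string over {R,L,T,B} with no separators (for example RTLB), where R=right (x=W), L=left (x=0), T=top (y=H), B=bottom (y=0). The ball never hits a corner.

1. t=3 → B at (7,0); v=(2,1)
2. t=5/2 → R at (12,5/2); v=(-2,1)
3. t=11/2 → T at (1,8); v=(-2,-1)
4. t=1/2 → L at (0,15/2); v=(2,-1)
5. t=6 → R at (12,3/2); v=(-2,-1)
6. t=3/2 → B at (9,0); v=(-2,1)
7. t=9/2 → L at (0,9/2); v=(2,1)
8. t=7/2 → T at (7,8); v=(2,-1)

Final position: (7,8)
Wall sequence: BRTLRBLT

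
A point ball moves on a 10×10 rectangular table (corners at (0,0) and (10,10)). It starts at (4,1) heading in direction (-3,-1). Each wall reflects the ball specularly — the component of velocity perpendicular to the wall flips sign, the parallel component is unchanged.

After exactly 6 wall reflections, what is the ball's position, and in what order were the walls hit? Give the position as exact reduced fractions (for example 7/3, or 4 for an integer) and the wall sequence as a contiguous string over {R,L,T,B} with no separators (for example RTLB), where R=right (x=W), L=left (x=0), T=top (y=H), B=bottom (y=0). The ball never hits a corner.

Final position: (10,29/3)
Wall sequence: BLRLTR

1. t=1 → B at (1,0); v=(-3,1)
2. t=1/3 → L at (0,1/3); v=(3,1)
3. t=10/3 → R at (10,11/3); v=(-3,1)
4. t=10/3 → L at (0,7); v=(3,1)
5. t=3 → T at (9,10); v=(3,-1)
6. t=1/3 → R at (10,29/3); v=(-3,-1)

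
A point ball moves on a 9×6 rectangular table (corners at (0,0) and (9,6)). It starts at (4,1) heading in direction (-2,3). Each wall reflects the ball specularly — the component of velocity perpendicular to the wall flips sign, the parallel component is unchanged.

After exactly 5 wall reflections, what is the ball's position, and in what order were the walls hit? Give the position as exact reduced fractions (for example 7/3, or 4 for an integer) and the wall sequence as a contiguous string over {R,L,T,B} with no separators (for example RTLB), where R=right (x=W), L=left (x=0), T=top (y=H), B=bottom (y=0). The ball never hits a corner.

1. t=5/3 → T at (2/3,6); v=(-2,-3)
2. t=1/3 → L at (0,5); v=(2,-3)
3. t=5/3 → B at (10/3,0); v=(2,3)
4. t=2 → T at (22/3,6); v=(2,-3)
5. t=5/6 → R at (9,7/2); v=(-2,-3)

Final position: (9,7/2)
Wall sequence: TLBTR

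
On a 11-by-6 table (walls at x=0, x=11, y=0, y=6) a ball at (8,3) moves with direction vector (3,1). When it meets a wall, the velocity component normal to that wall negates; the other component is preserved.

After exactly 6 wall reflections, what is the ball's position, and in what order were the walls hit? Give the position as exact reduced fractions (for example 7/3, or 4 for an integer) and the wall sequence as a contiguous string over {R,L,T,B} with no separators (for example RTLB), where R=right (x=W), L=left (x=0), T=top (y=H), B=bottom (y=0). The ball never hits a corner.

1. t=1 → R at (11,4); v=(-3,1)
2. t=2 → T at (5,6); v=(-3,-1)
3. t=5/3 → L at (0,13/3); v=(3,-1)
4. t=11/3 → R at (11,2/3); v=(-3,-1)
5. t=2/3 → B at (9,0); v=(-3,1)
6. t=3 → L at (0,3); v=(3,1)

Final position: (0,3)
Wall sequence: RTLRBL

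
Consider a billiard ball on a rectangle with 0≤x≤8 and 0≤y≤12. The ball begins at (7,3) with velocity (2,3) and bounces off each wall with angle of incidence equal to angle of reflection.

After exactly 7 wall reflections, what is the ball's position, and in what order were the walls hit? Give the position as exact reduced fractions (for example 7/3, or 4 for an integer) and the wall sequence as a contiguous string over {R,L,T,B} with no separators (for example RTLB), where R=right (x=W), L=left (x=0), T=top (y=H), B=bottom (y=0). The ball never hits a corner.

1. t=1/2 → R at (8,9/2); v=(-2,3)
2. t=5/2 → T at (3,12); v=(-2,-3)
3. t=3/2 → L at (0,15/2); v=(2,-3)
4. t=5/2 → B at (5,0); v=(2,3)
5. t=3/2 → R at (8,9/2); v=(-2,3)
6. t=5/2 → T at (3,12); v=(-2,-3)
7. t=3/2 → L at (0,15/2); v=(2,-3)

Final position: (0,15/2)
Wall sequence: RTLBRTL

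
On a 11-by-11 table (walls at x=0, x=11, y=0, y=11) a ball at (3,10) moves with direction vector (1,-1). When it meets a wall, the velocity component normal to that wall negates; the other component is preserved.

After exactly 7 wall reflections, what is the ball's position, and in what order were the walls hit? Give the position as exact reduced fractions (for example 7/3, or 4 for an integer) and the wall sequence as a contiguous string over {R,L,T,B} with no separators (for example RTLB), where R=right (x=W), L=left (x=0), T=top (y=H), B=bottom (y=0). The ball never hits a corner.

1. t=8 → R at (11,2); v=(-1,-1)
2. t=2 → B at (9,0); v=(-1,1)
3. t=9 → L at (0,9); v=(1,1)
4. t=2 → T at (2,11); v=(1,-1)
5. t=9 → R at (11,2); v=(-1,-1)
6. t=2 → B at (9,0); v=(-1,1)
7. t=9 → L at (0,9); v=(1,1)

Final position: (0,9)
Wall sequence: RBLTRBL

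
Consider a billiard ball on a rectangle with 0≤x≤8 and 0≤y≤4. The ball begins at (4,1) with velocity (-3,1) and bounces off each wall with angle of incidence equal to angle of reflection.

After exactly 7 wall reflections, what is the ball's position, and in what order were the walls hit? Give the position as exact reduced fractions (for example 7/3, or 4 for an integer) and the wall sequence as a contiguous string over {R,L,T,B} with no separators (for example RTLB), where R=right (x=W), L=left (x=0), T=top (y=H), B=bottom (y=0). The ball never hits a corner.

Final position: (3,4)
Wall sequence: LTRLBRT

1. t=4/3 → L at (0,7/3); v=(3,1)
2. t=5/3 → T at (5,4); v=(3,-1)
3. t=1 → R at (8,3); v=(-3,-1)
4. t=8/3 → L at (0,1/3); v=(3,-1)
5. t=1/3 → B at (1,0); v=(3,1)
6. t=7/3 → R at (8,7/3); v=(-3,1)
7. t=5/3 → T at (3,4); v=(-3,-1)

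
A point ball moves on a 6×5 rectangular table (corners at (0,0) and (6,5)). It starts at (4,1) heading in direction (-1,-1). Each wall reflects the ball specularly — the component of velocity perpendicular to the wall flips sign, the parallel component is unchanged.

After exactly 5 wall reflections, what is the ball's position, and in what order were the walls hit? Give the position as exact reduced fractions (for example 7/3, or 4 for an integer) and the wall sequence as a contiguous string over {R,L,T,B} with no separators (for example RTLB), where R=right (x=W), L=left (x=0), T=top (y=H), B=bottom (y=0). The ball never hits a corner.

1. t=1 → B at (3,0); v=(-1,1)
2. t=3 → L at (0,3); v=(1,1)
3. t=2 → T at (2,5); v=(1,-1)
4. t=4 → R at (6,1); v=(-1,-1)
5. t=1 → B at (5,0); v=(-1,1)

Final position: (5,0)
Wall sequence: BLTRB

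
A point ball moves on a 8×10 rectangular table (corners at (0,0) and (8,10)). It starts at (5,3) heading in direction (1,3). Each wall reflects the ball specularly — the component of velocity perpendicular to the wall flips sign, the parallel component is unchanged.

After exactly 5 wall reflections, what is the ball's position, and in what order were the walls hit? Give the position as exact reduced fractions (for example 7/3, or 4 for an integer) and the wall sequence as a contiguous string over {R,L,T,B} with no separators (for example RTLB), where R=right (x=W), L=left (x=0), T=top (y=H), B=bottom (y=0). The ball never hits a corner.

1. t=7/3 → T at (22/3,10); v=(1,-3)
2. t=2/3 → R at (8,8); v=(-1,-3)
3. t=8/3 → B at (16/3,0); v=(-1,3)
4. t=10/3 → T at (2,10); v=(-1,-3)
5. t=2 → L at (0,4); v=(1,-3)

Final position: (0,4)
Wall sequence: TRBTL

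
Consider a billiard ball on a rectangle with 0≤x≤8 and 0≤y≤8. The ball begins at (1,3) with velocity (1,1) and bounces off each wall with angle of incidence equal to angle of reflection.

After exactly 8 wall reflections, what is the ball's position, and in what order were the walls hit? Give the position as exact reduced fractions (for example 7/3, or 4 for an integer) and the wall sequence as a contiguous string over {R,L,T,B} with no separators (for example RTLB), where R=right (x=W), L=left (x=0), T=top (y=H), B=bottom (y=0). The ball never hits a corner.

1. t=5 → T at (6,8); v=(1,-1)
2. t=2 → R at (8,6); v=(-1,-1)
3. t=6 → B at (2,0); v=(-1,1)
4. t=2 → L at (0,2); v=(1,1)
5. t=6 → T at (6,8); v=(1,-1)
6. t=2 → R at (8,6); v=(-1,-1)
7. t=6 → B at (2,0); v=(-1,1)
8. t=2 → L at (0,2); v=(1,1)

Final position: (0,2)
Wall sequence: TRBLTRBL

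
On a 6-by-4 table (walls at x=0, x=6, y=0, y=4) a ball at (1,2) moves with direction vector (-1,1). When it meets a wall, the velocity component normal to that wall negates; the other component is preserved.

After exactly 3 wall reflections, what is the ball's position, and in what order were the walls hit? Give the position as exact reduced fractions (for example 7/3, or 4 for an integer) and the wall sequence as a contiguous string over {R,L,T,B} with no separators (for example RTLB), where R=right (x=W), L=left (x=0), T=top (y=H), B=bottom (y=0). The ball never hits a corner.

Final position: (5,0)
Wall sequence: LTB

1. t=1 → L at (0,3); v=(1,1)
2. t=1 → T at (1,4); v=(1,-1)
3. t=4 → B at (5,0); v=(1,1)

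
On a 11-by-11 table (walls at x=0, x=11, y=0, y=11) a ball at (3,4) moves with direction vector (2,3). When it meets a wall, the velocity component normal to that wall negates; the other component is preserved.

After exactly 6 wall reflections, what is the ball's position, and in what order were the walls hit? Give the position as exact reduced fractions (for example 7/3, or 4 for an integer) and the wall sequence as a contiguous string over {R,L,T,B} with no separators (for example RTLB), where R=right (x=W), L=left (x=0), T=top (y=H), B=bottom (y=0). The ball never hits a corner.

1. t=7/3 → T at (23/3,11); v=(2,-3)
2. t=5/3 → R at (11,6); v=(-2,-3)
3. t=2 → B at (7,0); v=(-2,3)
4. t=7/2 → L at (0,21/2); v=(2,3)
5. t=1/6 → T at (1/3,11); v=(2,-3)
6. t=11/3 → B at (23/3,0); v=(2,3)

Final position: (23/3,0)
Wall sequence: TRBLTB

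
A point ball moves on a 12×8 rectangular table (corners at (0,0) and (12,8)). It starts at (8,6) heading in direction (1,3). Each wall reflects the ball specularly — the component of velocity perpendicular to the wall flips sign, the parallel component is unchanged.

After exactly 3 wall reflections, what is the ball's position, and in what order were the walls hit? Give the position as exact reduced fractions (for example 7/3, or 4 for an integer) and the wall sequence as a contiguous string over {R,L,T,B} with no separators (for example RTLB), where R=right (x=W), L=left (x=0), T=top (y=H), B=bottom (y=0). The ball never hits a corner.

Final position: (12,2)
Wall sequence: TBR

1. t=2/3 → T at (26/3,8); v=(1,-3)
2. t=8/3 → B at (34/3,0); v=(1,3)
3. t=2/3 → R at (12,2); v=(-1,3)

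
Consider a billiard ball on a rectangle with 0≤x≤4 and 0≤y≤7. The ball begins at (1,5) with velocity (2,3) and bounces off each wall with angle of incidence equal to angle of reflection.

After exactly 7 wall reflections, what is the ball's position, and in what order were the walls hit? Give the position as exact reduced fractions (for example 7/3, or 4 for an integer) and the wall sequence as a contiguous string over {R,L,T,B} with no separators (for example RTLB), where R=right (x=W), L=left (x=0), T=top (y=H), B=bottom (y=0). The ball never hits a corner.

Final position: (0,1/2)
Wall sequence: TRBLTRL

1. t=2/3 → T at (7/3,7); v=(2,-3)
2. t=5/6 → R at (4,9/2); v=(-2,-3)
3. t=3/2 → B at (1,0); v=(-2,3)
4. t=1/2 → L at (0,3/2); v=(2,3)
5. t=11/6 → T at (11/3,7); v=(2,-3)
6. t=1/6 → R at (4,13/2); v=(-2,-3)
7. t=2 → L at (0,1/2); v=(2,-3)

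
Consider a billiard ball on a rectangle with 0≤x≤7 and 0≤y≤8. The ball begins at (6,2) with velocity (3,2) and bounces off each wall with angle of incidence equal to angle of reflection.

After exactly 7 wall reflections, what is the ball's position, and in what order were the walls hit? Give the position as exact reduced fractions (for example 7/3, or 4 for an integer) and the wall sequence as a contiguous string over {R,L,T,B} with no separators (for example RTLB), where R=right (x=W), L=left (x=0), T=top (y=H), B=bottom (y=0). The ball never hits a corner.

Final position: (7,16/3)
Wall sequence: RLTRBLR

1. t=1/3 → R at (7,8/3); v=(-3,2)
2. t=7/3 → L at (0,22/3); v=(3,2)
3. t=1/3 → T at (1,8); v=(3,-2)
4. t=2 → R at (7,4); v=(-3,-2)
5. t=2 → B at (1,0); v=(-3,2)
6. t=1/3 → L at (0,2/3); v=(3,2)
7. t=7/3 → R at (7,16/3); v=(-3,2)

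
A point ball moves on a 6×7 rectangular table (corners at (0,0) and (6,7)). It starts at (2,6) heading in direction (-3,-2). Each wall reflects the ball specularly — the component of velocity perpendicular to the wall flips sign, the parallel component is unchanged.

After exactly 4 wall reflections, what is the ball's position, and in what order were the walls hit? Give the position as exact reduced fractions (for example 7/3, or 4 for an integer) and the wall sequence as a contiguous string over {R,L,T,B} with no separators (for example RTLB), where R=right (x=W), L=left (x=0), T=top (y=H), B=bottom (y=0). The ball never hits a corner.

Final position: (0,10/3)
Wall sequence: LRBL

1. t=2/3 → L at (0,14/3); v=(3,-2)
2. t=2 → R at (6,2/3); v=(-3,-2)
3. t=1/3 → B at (5,0); v=(-3,2)
4. t=5/3 → L at (0,10/3); v=(3,2)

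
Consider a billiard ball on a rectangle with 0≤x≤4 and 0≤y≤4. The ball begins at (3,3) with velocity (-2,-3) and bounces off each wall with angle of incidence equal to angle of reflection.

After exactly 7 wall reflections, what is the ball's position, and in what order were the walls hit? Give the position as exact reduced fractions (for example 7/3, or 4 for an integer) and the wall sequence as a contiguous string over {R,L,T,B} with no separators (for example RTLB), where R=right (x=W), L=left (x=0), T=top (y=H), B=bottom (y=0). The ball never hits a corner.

Final position: (0,5/2)
Wall sequence: BLTRBTL

1. t=1 → B at (1,0); v=(-2,3)
2. t=1/2 → L at (0,3/2); v=(2,3)
3. t=5/6 → T at (5/3,4); v=(2,-3)
4. t=7/6 → R at (4,1/2); v=(-2,-3)
5. t=1/6 → B at (11/3,0); v=(-2,3)
6. t=4/3 → T at (1,4); v=(-2,-3)
7. t=1/2 → L at (0,5/2); v=(2,-3)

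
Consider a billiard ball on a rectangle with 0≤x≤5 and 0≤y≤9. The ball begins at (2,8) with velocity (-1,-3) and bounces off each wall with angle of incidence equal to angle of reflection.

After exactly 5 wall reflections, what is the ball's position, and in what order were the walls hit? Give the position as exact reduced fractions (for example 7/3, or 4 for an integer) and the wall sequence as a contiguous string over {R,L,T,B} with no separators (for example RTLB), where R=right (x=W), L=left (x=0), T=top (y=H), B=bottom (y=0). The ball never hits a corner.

1. t=2 → L at (0,2); v=(1,-3)
2. t=2/3 → B at (2/3,0); v=(1,3)
3. t=3 → T at (11/3,9); v=(1,-3)
4. t=4/3 → R at (5,5); v=(-1,-3)
5. t=5/3 → B at (10/3,0); v=(-1,3)

Final position: (10/3,0)
Wall sequence: LBTRB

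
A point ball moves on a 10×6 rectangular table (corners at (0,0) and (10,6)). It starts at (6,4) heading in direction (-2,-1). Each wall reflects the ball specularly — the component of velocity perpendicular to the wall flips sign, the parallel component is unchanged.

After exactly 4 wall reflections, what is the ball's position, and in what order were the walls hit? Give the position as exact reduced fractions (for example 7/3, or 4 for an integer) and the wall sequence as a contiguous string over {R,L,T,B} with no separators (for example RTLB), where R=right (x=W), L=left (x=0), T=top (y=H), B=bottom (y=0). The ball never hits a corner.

Final position: (6,6)
Wall sequence: LBRT

1. t=3 → L at (0,1); v=(2,-1)
2. t=1 → B at (2,0); v=(2,1)
3. t=4 → R at (10,4); v=(-2,1)
4. t=2 → T at (6,6); v=(-2,-1)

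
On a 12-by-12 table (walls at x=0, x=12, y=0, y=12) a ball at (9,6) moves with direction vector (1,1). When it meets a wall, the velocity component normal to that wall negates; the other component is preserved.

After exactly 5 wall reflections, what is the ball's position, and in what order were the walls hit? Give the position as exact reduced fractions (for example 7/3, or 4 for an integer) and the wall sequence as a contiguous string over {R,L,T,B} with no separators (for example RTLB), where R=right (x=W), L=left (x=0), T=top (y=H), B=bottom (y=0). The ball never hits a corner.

1. t=3 → R at (12,9); v=(-1,1)
2. t=3 → T at (9,12); v=(-1,-1)
3. t=9 → L at (0,3); v=(1,-1)
4. t=3 → B at (3,0); v=(1,1)
5. t=9 → R at (12,9); v=(-1,1)

Final position: (12,9)
Wall sequence: RTLBR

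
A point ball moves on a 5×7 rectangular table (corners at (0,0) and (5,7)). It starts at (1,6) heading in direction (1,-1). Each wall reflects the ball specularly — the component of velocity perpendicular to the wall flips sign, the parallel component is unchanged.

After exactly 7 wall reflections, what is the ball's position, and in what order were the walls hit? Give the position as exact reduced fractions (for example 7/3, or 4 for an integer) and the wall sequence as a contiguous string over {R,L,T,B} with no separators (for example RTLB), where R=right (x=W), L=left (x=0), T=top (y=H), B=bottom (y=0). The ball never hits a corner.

Final position: (1,0)
Wall sequence: RBLTRLB

1. t=4 → R at (5,2); v=(-1,-1)
2. t=2 → B at (3,0); v=(-1,1)
3. t=3 → L at (0,3); v=(1,1)
4. t=4 → T at (4,7); v=(1,-1)
5. t=1 → R at (5,6); v=(-1,-1)
6. t=5 → L at (0,1); v=(1,-1)
7. t=1 → B at (1,0); v=(1,1)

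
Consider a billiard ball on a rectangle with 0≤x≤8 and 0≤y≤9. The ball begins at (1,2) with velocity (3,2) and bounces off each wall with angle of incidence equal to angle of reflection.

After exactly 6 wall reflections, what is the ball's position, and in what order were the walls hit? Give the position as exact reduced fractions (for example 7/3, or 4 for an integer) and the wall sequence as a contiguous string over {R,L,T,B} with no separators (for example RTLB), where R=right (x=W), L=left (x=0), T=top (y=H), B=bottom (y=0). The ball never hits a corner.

Final position: (0,14/3)
Wall sequence: RTLRBL

1. t=7/3 → R at (8,20/3); v=(-3,2)
2. t=7/6 → T at (9/2,9); v=(-3,-2)
3. t=3/2 → L at (0,6); v=(3,-2)
4. t=8/3 → R at (8,2/3); v=(-3,-2)
5. t=1/3 → B at (7,0); v=(-3,2)
6. t=7/3 → L at (0,14/3); v=(3,2)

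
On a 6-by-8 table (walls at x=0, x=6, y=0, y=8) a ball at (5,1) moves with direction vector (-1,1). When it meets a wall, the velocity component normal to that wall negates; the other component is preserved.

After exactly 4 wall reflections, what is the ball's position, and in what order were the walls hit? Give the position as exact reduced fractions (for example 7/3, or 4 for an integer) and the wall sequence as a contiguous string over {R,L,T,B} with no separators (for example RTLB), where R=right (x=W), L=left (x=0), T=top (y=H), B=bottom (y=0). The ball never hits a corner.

1. t=5 → L at (0,6); v=(1,1)
2. t=2 → T at (2,8); v=(1,-1)
3. t=4 → R at (6,4); v=(-1,-1)
4. t=4 → B at (2,0); v=(-1,1)

Final position: (2,0)
Wall sequence: LTRB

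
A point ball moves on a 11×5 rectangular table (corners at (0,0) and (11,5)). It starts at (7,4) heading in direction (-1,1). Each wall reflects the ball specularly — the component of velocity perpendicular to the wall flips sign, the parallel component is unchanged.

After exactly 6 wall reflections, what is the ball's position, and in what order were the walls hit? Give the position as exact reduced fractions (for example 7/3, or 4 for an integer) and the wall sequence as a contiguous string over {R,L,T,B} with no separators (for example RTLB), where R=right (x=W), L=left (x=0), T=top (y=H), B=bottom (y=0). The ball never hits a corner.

Final position: (11,2)
Wall sequence: TBLTBR

1. t=1 → T at (6,5); v=(-1,-1)
2. t=5 → B at (1,0); v=(-1,1)
3. t=1 → L at (0,1); v=(1,1)
4. t=4 → T at (4,5); v=(1,-1)
5. t=5 → B at (9,0); v=(1,1)
6. t=2 → R at (11,2); v=(-1,1)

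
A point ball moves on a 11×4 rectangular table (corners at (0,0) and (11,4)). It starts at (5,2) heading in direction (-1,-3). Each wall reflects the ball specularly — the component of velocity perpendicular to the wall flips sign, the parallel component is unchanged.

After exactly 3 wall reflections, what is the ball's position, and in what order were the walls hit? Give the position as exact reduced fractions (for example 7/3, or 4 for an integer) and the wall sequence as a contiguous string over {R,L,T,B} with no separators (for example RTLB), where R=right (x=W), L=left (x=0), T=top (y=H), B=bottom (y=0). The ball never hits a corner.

Final position: (5/3,0)
Wall sequence: BTB

1. t=2/3 → B at (13/3,0); v=(-1,3)
2. t=4/3 → T at (3,4); v=(-1,-3)
3. t=4/3 → B at (5/3,0); v=(-1,3)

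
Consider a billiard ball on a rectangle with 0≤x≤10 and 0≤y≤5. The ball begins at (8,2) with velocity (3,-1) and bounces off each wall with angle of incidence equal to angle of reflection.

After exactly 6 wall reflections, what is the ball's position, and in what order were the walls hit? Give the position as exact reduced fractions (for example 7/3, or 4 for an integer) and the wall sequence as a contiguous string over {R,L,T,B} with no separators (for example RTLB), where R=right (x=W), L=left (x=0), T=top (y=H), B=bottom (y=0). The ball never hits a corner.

Final position: (0,4/3)
Wall sequence: RBLTRL

1. t=2/3 → R at (10,4/3); v=(-3,-1)
2. t=4/3 → B at (6,0); v=(-3,1)
3. t=2 → L at (0,2); v=(3,1)
4. t=3 → T at (9,5); v=(3,-1)
5. t=1/3 → R at (10,14/3); v=(-3,-1)
6. t=10/3 → L at (0,4/3); v=(3,-1)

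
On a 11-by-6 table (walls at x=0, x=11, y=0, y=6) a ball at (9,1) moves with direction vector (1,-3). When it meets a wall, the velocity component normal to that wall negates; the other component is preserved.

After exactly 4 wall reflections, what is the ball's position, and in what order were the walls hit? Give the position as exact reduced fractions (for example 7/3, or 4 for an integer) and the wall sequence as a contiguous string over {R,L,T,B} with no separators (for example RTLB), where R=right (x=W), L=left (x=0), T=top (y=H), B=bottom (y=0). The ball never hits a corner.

Final position: (26/3,0)
Wall sequence: BRTB

1. t=1/3 → B at (28/3,0); v=(1,3)
2. t=5/3 → R at (11,5); v=(-1,3)
3. t=1/3 → T at (32/3,6); v=(-1,-3)
4. t=2 → B at (26/3,0); v=(-1,3)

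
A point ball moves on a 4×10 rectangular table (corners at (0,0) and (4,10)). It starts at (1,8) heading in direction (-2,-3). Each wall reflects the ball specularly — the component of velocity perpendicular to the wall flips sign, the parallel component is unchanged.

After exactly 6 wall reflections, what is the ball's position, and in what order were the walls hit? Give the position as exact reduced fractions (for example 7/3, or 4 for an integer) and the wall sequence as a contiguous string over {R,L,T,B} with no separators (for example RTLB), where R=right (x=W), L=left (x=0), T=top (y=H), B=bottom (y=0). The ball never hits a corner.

1. t=1/2 → L at (0,13/2); v=(2,-3)
2. t=2 → R at (4,1/2); v=(-2,-3)
3. t=1/6 → B at (11/3,0); v=(-2,3)
4. t=11/6 → L at (0,11/2); v=(2,3)
5. t=3/2 → T at (3,10); v=(2,-3)
6. t=1/2 → R at (4,17/2); v=(-2,-3)

Final position: (4,17/2)
Wall sequence: LRBLTR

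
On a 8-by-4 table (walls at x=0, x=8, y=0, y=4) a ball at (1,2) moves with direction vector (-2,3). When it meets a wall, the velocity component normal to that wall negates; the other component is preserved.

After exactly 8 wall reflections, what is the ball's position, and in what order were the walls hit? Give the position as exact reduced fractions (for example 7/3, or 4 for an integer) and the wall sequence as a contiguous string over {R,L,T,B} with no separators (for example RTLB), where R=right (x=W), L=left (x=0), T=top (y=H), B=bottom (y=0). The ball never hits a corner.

1. t=1/2 → L at (0,7/2); v=(2,3)
2. t=1/6 → T at (1/3,4); v=(2,-3)
3. t=4/3 → B at (3,0); v=(2,3)
4. t=4/3 → T at (17/3,4); v=(2,-3)
5. t=7/6 → R at (8,1/2); v=(-2,-3)
6. t=1/6 → B at (23/3,0); v=(-2,3)
7. t=4/3 → T at (5,4); v=(-2,-3)
8. t=4/3 → B at (7/3,0); v=(-2,3)

Final position: (7/3,0)
Wall sequence: LTBTRBTB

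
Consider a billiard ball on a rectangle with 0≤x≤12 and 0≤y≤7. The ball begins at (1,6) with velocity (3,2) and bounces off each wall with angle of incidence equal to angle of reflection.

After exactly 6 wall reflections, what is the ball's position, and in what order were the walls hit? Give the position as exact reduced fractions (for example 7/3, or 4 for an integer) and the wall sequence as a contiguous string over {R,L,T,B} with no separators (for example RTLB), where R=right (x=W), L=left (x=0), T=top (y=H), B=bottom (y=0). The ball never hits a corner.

Final position: (10,0)
Wall sequence: TRBTLB

1. t=1/2 → T at (5/2,7); v=(3,-2)
2. t=19/6 → R at (12,2/3); v=(-3,-2)
3. t=1/3 → B at (11,0); v=(-3,2)
4. t=7/2 → T at (1/2,7); v=(-3,-2)
5. t=1/6 → L at (0,20/3); v=(3,-2)
6. t=10/3 → B at (10,0); v=(3,2)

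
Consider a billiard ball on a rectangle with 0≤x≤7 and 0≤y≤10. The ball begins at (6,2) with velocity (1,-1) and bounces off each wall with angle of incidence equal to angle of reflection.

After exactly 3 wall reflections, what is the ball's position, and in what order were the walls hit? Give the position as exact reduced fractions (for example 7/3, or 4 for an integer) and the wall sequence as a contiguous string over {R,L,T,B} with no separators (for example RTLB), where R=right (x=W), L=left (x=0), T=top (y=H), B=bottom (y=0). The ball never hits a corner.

Final position: (0,6)
Wall sequence: RBL

1. t=1 → R at (7,1); v=(-1,-1)
2. t=1 → B at (6,0); v=(-1,1)
3. t=6 → L at (0,6); v=(1,1)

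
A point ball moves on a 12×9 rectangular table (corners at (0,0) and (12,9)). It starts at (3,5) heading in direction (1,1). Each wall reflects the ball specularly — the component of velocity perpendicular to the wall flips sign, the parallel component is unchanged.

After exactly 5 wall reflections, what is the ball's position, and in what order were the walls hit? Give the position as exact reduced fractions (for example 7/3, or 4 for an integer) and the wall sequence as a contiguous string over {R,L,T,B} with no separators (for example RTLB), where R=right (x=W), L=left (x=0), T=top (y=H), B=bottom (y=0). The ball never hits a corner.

1. t=4 → T at (7,9); v=(1,-1)
2. t=5 → R at (12,4); v=(-1,-1)
3. t=4 → B at (8,0); v=(-1,1)
4. t=8 → L at (0,8); v=(1,1)
5. t=1 → T at (1,9); v=(1,-1)

Final position: (1,9)
Wall sequence: TRBLT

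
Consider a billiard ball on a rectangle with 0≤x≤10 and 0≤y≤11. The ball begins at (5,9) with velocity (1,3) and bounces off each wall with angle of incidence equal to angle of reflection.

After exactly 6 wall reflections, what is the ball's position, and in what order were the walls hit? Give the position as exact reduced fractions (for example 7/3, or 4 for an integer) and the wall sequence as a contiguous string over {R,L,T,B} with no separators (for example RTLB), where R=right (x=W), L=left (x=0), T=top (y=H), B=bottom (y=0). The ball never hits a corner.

Final position: (0,10)
Wall sequence: TBRTBL

1. t=2/3 → T at (17/3,11); v=(1,-3)
2. t=11/3 → B at (28/3,0); v=(1,3)
3. t=2/3 → R at (10,2); v=(-1,3)
4. t=3 → T at (7,11); v=(-1,-3)
5. t=11/3 → B at (10/3,0); v=(-1,3)
6. t=10/3 → L at (0,10); v=(1,3)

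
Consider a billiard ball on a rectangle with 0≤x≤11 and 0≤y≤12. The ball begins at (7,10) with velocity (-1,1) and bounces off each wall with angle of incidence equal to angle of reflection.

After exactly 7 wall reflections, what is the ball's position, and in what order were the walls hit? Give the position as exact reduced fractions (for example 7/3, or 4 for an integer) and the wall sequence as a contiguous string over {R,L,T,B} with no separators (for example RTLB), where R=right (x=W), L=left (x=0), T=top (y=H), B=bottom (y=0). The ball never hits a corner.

Final position: (9,0)
Wall sequence: TLBRTLB

1. t=2 → T at (5,12); v=(-1,-1)
2. t=5 → L at (0,7); v=(1,-1)
3. t=7 → B at (7,0); v=(1,1)
4. t=4 → R at (11,4); v=(-1,1)
5. t=8 → T at (3,12); v=(-1,-1)
6. t=3 → L at (0,9); v=(1,-1)
7. t=9 → B at (9,0); v=(1,1)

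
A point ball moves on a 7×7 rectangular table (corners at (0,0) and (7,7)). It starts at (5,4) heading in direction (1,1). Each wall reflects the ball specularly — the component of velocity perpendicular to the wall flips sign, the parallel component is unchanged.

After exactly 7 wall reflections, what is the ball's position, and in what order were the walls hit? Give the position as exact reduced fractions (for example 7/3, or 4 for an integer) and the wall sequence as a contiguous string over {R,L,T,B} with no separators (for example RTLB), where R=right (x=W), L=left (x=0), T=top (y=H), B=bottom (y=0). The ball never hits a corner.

1. t=2 → R at (7,6); v=(-1,1)
2. t=1 → T at (6,7); v=(-1,-1)
3. t=6 → L at (0,1); v=(1,-1)
4. t=1 → B at (1,0); v=(1,1)
5. t=6 → R at (7,6); v=(-1,1)
6. t=1 → T at (6,7); v=(-1,-1)
7. t=6 → L at (0,1); v=(1,-1)

Final position: (0,1)
Wall sequence: RTLBRTL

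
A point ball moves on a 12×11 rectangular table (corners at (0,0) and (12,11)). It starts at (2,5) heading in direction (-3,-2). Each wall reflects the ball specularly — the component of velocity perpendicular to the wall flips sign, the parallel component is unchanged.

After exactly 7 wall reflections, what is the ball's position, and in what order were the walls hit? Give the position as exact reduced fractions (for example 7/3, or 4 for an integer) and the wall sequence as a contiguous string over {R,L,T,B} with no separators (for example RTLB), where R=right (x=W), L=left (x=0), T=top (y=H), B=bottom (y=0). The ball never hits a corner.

Final position: (19/2,0)
Wall sequence: LBRTLRB

1. t=2/3 → L at (0,11/3); v=(3,-2)
2. t=11/6 → B at (11/2,0); v=(3,2)
3. t=13/6 → R at (12,13/3); v=(-3,2)
4. t=10/3 → T at (2,11); v=(-3,-2)
5. t=2/3 → L at (0,29/3); v=(3,-2)
6. t=4 → R at (12,5/3); v=(-3,-2)
7. t=5/6 → B at (19/2,0); v=(-3,2)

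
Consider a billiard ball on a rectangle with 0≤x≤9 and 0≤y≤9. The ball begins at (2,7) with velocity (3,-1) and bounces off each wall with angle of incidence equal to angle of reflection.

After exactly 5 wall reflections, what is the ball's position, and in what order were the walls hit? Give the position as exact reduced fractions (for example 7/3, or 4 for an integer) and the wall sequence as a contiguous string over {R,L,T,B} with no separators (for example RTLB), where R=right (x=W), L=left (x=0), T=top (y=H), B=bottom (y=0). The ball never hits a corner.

1. t=7/3 → R at (9,14/3); v=(-3,-1)
2. t=3 → L at (0,5/3); v=(3,-1)
3. t=5/3 → B at (5,0); v=(3,1)
4. t=4/3 → R at (9,4/3); v=(-3,1)
5. t=3 → L at (0,13/3); v=(3,1)

Final position: (0,13/3)
Wall sequence: RLBRL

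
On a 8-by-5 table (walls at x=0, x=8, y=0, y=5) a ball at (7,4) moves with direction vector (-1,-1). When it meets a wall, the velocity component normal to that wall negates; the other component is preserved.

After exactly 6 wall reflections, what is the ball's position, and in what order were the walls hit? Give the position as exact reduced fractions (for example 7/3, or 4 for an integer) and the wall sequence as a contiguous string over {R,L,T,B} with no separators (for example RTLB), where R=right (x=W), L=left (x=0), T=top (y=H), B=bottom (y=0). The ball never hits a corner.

Final position: (4,5)
Wall sequence: BLTBRT

1. t=4 → B at (3,0); v=(-1,1)
2. t=3 → L at (0,3); v=(1,1)
3. t=2 → T at (2,5); v=(1,-1)
4. t=5 → B at (7,0); v=(1,1)
5. t=1 → R at (8,1); v=(-1,1)
6. t=4 → T at (4,5); v=(-1,-1)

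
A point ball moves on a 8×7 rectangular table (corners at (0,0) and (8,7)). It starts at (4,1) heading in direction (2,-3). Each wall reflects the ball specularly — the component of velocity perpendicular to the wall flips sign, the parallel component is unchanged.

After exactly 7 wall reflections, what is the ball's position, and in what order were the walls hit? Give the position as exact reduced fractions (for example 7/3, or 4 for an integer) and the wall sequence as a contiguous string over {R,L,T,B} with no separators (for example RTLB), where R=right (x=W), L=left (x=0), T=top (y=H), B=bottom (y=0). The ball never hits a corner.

1. t=1/3 → B at (14/3,0); v=(2,3)
2. t=5/3 → R at (8,5); v=(-2,3)
3. t=2/3 → T at (20/3,7); v=(-2,-3)
4. t=7/3 → B at (2,0); v=(-2,3)
5. t=1 → L at (0,3); v=(2,3)
6. t=4/3 → T at (8/3,7); v=(2,-3)
7. t=7/3 → B at (22/3,0); v=(2,3)

Final position: (22/3,0)
Wall sequence: BRTBLTB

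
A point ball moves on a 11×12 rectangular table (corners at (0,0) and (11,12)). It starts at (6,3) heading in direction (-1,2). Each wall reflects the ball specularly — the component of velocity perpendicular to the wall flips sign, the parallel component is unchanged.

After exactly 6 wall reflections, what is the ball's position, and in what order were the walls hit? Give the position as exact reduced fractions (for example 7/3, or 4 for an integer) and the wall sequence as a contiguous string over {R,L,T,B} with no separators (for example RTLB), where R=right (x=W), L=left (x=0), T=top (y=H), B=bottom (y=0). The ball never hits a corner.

Final position: (11/2,0)
Wall sequence: TLBTRB

1. t=9/2 → T at (3/2,12); v=(-1,-2)
2. t=3/2 → L at (0,9); v=(1,-2)
3. t=9/2 → B at (9/2,0); v=(1,2)
4. t=6 → T at (21/2,12); v=(1,-2)
5. t=1/2 → R at (11,11); v=(-1,-2)
6. t=11/2 → B at (11/2,0); v=(-1,2)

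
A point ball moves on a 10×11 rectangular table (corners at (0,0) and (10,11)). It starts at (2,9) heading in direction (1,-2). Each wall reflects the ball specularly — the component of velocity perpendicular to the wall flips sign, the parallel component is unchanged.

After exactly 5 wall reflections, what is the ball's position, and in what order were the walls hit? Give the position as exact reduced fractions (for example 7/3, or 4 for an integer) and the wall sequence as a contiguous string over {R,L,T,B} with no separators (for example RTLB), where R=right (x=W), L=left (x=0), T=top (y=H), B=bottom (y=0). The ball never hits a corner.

1. t=9/2 → B at (13/2,0); v=(1,2)
2. t=7/2 → R at (10,7); v=(-1,2)
3. t=2 → T at (8,11); v=(-1,-2)
4. t=11/2 → B at (5/2,0); v=(-1,2)
5. t=5/2 → L at (0,5); v=(1,2)

Final position: (0,5)
Wall sequence: BRTBL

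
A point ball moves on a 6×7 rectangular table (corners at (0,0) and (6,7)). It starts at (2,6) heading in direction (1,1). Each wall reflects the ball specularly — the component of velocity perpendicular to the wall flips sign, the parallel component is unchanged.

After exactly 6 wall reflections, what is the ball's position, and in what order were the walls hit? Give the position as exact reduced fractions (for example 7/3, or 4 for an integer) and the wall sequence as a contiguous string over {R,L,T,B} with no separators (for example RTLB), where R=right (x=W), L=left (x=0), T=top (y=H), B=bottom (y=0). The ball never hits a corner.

1. t=1 → T at (3,7); v=(1,-1)
2. t=3 → R at (6,4); v=(-1,-1)
3. t=4 → B at (2,0); v=(-1,1)
4. t=2 → L at (0,2); v=(1,1)
5. t=5 → T at (5,7); v=(1,-1)
6. t=1 → R at (6,6); v=(-1,-1)

Final position: (6,6)
Wall sequence: TRBLTR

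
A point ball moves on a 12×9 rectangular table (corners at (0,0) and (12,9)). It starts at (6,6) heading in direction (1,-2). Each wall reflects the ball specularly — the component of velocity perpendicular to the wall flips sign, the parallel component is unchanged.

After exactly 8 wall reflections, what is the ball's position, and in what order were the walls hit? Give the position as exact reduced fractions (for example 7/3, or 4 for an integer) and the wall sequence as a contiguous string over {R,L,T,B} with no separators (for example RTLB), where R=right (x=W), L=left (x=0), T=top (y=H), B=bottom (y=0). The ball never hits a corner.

1. t=3 → B at (9,0); v=(1,2)
2. t=3 → R at (12,6); v=(-1,2)
3. t=3/2 → T at (21/2,9); v=(-1,-2)
4. t=9/2 → B at (6,0); v=(-1,2)
5. t=9/2 → T at (3/2,9); v=(-1,-2)
6. t=3/2 → L at (0,6); v=(1,-2)
7. t=3 → B at (3,0); v=(1,2)
8. t=9/2 → T at (15/2,9); v=(1,-2)

Final position: (15/2,9)
Wall sequence: BRTBTLBT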